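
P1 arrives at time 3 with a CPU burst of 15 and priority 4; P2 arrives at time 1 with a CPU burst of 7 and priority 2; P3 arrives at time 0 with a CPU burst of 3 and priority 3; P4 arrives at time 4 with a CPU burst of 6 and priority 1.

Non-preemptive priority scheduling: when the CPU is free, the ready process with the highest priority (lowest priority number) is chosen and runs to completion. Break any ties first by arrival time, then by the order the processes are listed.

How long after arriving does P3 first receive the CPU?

Schedule: | P3 0-3 | P2 3-10 | P4 10-16 | P1 16-31 |
Completion: P1=31  P2=10  P3=3  P4=16
Response(P3) = first start − arrival = 0 − 0 = 0

0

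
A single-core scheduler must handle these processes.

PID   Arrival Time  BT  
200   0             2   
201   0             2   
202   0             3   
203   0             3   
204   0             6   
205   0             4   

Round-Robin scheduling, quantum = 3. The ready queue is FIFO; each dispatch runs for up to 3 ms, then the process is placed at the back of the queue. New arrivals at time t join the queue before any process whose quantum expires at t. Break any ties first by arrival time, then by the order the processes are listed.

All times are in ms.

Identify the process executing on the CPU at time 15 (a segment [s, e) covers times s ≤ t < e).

205

Schedule: | 200 0-2 | 201 2-4 | 202 4-7 | 203 7-10 | 204 10-13 | 205 13-16 | 204 16-19 | 205 19-20 |
Completion: 200=2  201=4  202=7  203=10  204=19  205=20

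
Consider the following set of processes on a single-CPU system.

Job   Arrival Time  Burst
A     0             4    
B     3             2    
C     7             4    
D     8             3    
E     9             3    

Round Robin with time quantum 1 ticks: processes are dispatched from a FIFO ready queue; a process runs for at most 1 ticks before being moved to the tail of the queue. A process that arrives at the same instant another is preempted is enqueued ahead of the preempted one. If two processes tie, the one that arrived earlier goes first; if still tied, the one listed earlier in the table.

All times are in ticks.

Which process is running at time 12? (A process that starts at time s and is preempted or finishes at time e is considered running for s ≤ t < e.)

C

Gantt: | A 0-3 | B 3-4 | A 4-5 | B 5-6 | idle 6-7 | C 7-8 | D 8-9 | C 9-10 | E 10-11 | D 11-12 | C 12-13 | E 13-14 | D 14-15 | C 15-16 | E 16-17 |
Completion: A=5  B=6  C=16  D=15  E=17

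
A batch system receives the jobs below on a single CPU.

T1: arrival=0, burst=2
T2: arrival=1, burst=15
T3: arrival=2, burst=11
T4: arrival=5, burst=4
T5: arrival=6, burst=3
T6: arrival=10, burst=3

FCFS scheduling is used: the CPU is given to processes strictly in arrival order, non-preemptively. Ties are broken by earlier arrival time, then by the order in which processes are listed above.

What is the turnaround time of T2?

Gantt: | T1 0-2 | T2 2-17 | T3 17-28 | T4 28-32 | T5 32-35 | T6 35-38 |
Completion: T1=2  T2=17  T3=28  T4=32  T5=35  T6=38
Turnaround(T2) = completion − arrival = 17 − 1 = 16

16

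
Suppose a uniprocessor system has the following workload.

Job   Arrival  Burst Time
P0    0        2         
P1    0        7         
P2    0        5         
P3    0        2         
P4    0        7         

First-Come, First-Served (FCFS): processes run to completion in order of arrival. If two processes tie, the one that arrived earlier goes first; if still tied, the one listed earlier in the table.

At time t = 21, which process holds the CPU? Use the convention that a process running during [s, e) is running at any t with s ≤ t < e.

Gantt: | P0 0-2 | P1 2-9 | P2 9-14 | P3 14-16 | P4 16-23 |
Completion: P0=2  P1=9  P2=14  P3=16  P4=23
Turnaround (C−A): P0=2  P1=9  P2=14  P3=16  P4=23

P4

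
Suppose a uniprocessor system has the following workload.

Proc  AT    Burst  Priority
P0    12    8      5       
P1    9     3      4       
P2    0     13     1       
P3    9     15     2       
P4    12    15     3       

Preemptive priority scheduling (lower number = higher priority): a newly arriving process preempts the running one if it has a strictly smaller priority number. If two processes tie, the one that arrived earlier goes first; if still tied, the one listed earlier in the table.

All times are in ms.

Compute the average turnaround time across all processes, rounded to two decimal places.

28.40

Schedule: | P2 0-13 | P3 13-28 | P4 28-43 | P1 43-46 | P0 46-54 |
Completion: P0=54  P1=46  P2=13  P3=28  P4=43
Turnaround times: P0=42, P1=37, P2=13, P3=19, P4=31
Average turnaround = (42+37+13+19+31) / 5 = 142/5 = 28.40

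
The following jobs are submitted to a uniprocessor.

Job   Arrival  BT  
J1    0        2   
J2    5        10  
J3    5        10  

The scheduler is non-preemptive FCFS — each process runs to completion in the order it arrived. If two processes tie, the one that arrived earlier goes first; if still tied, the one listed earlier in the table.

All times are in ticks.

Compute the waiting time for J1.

Timeline: | J1 0-2 | idle 2-5 | J2 5-15 | J3 15-25 |
Completion: J1=2  J2=15  J3=25
Waiting(J1) = turnaround − burst = 2 − 2 = 0

0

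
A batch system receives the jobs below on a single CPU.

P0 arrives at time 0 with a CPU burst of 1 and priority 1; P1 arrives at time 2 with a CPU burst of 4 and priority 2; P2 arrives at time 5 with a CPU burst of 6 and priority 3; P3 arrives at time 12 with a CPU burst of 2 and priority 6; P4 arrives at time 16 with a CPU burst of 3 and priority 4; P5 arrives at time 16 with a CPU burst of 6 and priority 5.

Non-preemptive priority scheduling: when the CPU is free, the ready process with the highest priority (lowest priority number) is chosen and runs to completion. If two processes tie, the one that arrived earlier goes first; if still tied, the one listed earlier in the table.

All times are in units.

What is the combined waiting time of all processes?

4

Timeline: | P0 0-1 | idle 1-2 | P1 2-6 | P2 6-12 | P3 12-14 | idle 14-16 | P4 16-19 | P5 19-25 |
Completion: P0=1  P1=6  P2=12  P3=14  P4=19  P5=25
Turnaround (C−A): P0=1  P1=4  P2=7  P3=2  P4=3  P5=9
Waiting = turnaround − burst: P0=0, P1=0, P2=1, P3=0, P4=0, P5=3
Total waiting = 0 + 0 + 1 + 0 + 0 + 3 = 4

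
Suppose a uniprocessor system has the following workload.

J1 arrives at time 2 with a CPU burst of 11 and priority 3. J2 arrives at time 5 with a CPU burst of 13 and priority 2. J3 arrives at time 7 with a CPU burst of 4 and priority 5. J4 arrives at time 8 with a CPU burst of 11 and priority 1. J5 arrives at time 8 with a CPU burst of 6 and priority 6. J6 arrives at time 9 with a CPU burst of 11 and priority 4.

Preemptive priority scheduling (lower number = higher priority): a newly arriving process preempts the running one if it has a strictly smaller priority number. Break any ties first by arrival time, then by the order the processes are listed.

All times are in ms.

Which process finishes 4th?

J6

Timeline: | idle 0-2 | J1 2-5 | J2 5-8 | J4 8-19 | J2 19-29 | J1 29-37 | J6 37-48 | J3 48-52 | J5 52-58 |
Completion: J1=37  J2=29  J3=52  J4=19  J5=58  J6=48
Turnaround (C−A): J1=35  J2=24  J3=45  J4=11  J5=50  J6=39
Finish order: J4 → J2 → J1 → J6 → J3 → J5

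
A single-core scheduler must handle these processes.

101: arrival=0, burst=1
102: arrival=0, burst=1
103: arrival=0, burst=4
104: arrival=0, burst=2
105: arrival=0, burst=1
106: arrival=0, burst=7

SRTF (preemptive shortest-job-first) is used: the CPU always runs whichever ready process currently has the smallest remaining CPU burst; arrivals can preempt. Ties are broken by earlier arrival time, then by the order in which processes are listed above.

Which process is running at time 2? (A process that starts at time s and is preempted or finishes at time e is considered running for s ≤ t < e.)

Gantt: | 101 0-1 | 102 1-2 | 105 2-3 | 104 3-5 | 103 5-9 | 106 9-16 |
Completion: 101=1  102=2  103=9  104=5  105=3  106=16

105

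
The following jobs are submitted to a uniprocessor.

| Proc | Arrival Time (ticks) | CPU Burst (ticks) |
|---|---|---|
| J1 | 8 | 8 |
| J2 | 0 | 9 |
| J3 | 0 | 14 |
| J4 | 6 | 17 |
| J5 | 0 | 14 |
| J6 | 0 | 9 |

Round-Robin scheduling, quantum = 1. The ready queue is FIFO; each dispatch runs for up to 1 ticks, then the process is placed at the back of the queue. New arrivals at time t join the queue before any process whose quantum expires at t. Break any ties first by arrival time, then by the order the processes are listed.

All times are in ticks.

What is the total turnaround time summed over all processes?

337

Gantt: | J2 0-1 | J3 1-2 | J5 2-3 | J6 3-4 | J2 4-5 | J3 5-6 | J5 6-7 | J6 7-8 | J2 8-9 | J4 9-10 | J3 10-11 | J5 11-12 | J1 12-13 | J6 13-14 | J2 14-15 | J4 15-16 | J3 16-17 | J5 17-18 | J1 18-19 | J6 19-20 | J2 20-21 | J4 21-22 | J3 22-23 | J5 23-24 | J1 24-25 | J6 25-26 | J2 26-27 | J4 27-28 | J3 28-29 | J5 29-30 | J1 30-31 | J6 31-32 | J2 32-33 | J4 33-34 | J3 34-35 | J5 35-36 | J1 36-37 | J6 37-38 | J2 38-39 | J4 39-40 | J3 40-41 | J5 41-42 | J1 42-43 | J6 43-44 | J2 44-45 | J4 45-46 | J3 46-47 | J5 47-48 | J1 48-49 | J6 49-50 | J4 50-51 | J3 51-52 | J5 52-53 | J1 53-54 | J4 54-55 | J3 55-56 | J5 56-57 | J4 57-58 | J3 58-59 | J5 59-60 | J4 60-61 | J3 61-62 | J5 62-63 | J4 63-64 | J3 64-65 | J5 65-66 | J4 66-71 |
Completion: J1=54  J2=45  J3=65  J4=71  J5=66  J6=50
Turnaround (C−A): J1=46  J2=45  J3=65  J4=65  J5=66  J6=50
Turnaround = completion − arrival: J1=46, J2=45, J3=65, J4=65, J5=66, J6=50
Total turnaround = 46 + 45 + 65 + 65 + 66 + 50 = 337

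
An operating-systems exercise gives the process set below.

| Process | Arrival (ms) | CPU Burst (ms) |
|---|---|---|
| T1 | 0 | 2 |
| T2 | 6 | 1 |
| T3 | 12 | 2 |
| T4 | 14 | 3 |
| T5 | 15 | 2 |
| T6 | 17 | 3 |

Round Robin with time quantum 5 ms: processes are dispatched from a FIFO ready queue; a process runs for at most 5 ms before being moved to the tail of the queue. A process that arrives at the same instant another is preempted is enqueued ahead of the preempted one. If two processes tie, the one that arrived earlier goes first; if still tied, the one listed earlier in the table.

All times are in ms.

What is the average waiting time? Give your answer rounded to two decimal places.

0.67

Timeline: | T1 0-2 | idle 2-6 | T2 6-7 | idle 7-12 | T3 12-14 | T4 14-17 | T5 17-19 | T6 19-22 |
Completion: T1=2  T2=7  T3=14  T4=17  T5=19  T6=22
Waiting times: T1=0, T2=0, T3=0, T4=0, T5=2, T6=2
Average waiting = (0+0+0+0+2+2) / 6 = 4/6 = 0.67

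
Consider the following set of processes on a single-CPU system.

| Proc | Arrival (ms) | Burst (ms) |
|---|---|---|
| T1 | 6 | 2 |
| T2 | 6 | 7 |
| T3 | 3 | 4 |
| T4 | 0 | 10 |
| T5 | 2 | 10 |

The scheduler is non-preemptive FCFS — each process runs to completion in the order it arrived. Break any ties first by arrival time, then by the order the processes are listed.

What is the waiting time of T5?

8

Schedule: | T4 0-10 | T5 10-20 | T3 20-24 | T1 24-26 | T2 26-33 |
Completion: T1=26  T2=33  T3=24  T4=10  T5=20
Turnaround (C−A): T1=20  T2=27  T3=21  T4=10  T5=18
Waiting(T5) = turnaround − burst = 18 − 10 = 8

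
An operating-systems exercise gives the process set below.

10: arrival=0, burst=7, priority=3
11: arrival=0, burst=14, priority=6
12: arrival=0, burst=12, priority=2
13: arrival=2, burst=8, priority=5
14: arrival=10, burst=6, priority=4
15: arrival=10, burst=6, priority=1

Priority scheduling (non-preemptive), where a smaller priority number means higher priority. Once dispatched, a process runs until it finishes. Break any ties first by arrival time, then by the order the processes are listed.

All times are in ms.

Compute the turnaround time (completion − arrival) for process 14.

Schedule: | 12 0-12 | 15 12-18 | 10 18-25 | 14 25-31 | 13 31-39 | 11 39-53 |
Completion: 10=25  11=53  12=12  13=39  14=31  15=18
Turnaround(14) = completion − arrival = 31 − 10 = 21

21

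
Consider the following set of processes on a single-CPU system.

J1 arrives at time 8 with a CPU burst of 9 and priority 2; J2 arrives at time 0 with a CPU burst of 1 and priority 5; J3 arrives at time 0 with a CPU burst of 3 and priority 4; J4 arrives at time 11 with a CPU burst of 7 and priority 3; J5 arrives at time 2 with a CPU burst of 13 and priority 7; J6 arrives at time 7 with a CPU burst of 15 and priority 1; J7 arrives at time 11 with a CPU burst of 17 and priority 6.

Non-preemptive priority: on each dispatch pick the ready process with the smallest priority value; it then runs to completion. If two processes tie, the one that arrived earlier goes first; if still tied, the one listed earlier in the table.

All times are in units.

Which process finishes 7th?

Schedule: | J3 0-3 | J2 3-4 | J5 4-17 | J6 17-32 | J1 32-41 | J4 41-48 | J7 48-65 |
Completion: J1=41  J2=4  J3=3  J4=48  J5=17  J6=32  J7=65
Finish order: J3 → J2 → J5 → J6 → J1 → J4 → J7

J7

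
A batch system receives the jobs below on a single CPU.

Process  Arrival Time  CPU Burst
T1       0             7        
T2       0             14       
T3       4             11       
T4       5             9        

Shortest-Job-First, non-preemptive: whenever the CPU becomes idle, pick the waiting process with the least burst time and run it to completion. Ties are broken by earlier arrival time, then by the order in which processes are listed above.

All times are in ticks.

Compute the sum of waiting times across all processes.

41

Gantt: | T1 0-7 | T4 7-16 | T3 16-27 | T2 27-41 |
Completion: T1=7  T2=41  T3=27  T4=16
Turnaround (C−A): T1=7  T2=41  T3=23  T4=11
Waiting = turnaround − burst: T1=0, T2=27, T3=12, T4=2
Total waiting = 0 + 27 + 12 + 2 = 41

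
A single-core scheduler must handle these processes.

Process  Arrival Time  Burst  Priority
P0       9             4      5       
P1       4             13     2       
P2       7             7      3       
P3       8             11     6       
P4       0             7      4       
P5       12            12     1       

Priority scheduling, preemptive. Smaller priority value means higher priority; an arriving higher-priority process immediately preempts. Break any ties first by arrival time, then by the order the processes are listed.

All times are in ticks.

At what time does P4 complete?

Schedule: | P4 0-4 | P1 4-12 | P5 12-24 | P1 24-29 | P2 29-36 | P4 36-39 | P0 39-43 | P3 43-54 |
Completion: P0=43  P1=29  P2=36  P3=54  P4=39  P5=24

39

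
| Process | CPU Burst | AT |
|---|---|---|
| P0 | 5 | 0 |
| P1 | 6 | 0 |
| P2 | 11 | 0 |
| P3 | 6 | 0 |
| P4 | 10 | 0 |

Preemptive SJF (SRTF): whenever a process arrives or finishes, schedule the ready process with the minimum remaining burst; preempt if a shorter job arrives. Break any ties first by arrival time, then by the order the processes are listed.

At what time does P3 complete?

Timeline: | P0 0-5 | P1 5-11 | P3 11-17 | P4 17-27 | P2 27-38 |
Completion: P0=5  P1=11  P2=38  P3=17  P4=27

17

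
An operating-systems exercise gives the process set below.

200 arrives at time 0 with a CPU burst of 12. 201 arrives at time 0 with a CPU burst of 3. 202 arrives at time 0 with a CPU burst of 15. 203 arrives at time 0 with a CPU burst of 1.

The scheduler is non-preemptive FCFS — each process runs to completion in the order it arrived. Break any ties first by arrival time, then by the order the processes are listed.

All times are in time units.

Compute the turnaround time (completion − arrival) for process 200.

12

Schedule: | 200 0-12 | 201 12-15 | 202 15-30 | 203 30-31 |
Completion: 200=12  201=15  202=30  203=31
Turnaround(200) = completion − arrival = 12 − 0 = 12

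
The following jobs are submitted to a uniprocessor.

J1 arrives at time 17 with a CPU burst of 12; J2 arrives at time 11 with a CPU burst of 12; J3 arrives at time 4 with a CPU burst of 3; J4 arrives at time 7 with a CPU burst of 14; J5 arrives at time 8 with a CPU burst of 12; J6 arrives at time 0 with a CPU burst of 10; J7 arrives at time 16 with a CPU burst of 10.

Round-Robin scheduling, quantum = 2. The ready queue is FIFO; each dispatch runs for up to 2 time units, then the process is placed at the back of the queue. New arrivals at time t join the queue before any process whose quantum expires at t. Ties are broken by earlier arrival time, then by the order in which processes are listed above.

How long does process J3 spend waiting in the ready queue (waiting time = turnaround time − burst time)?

2

Gantt: | J6 0-4 | J3 4-6 | J6 6-8 | J3 8-9 | J4 9-11 | J5 11-13 | J6 13-15 | J2 15-17 | J4 17-19 | J5 19-21 | J6 21-23 | J7 23-25 | J1 25-27 | J2 27-29 | J4 29-31 | J5 31-33 | J7 33-35 | J1 35-37 | J2 37-39 | J4 39-41 | J5 41-43 | J7 43-45 | J1 45-47 | J2 47-49 | J4 49-51 | J5 51-53 | J7 53-55 | J1 55-57 | J2 57-59 | J4 59-61 | J5 61-63 | J7 63-65 | J1 65-67 | J2 67-69 | J4 69-71 | J1 71-73 |
Completion: J1=73  J2=69  J3=9  J4=71  J5=63  J6=23  J7=65
Turnaround (C−A): J1=56  J2=58  J3=5  J4=64  J5=55  J6=23  J7=49
Waiting(J3) = turnaround − burst = 5 − 3 = 2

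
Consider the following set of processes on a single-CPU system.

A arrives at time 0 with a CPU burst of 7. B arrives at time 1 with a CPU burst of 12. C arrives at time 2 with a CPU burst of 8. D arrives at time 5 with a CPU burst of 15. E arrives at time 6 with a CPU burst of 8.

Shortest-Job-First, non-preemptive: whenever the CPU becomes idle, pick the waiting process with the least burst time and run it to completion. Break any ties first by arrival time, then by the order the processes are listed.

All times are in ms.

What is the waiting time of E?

Timeline: | A 0-7 | C 7-15 | E 15-23 | B 23-35 | D 35-50 |
Completion: A=7  B=35  C=15  D=50  E=23
Turnaround (C−A): A=7  B=34  C=13  D=45  E=17
Waiting(E) = turnaround − burst = 17 − 8 = 9

9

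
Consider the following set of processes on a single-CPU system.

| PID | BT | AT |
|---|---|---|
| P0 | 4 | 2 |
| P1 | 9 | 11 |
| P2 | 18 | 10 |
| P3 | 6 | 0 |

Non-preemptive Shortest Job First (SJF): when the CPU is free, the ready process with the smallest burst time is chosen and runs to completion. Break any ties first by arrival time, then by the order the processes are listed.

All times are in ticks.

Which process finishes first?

P3

Gantt: | P3 0-6 | P0 6-10 | P2 10-28 | P1 28-37 |
Completion: P0=10  P1=37  P2=28  P3=6
Turnaround (C−A): P0=8  P1=26  P2=18  P3=6
Finish order: P3 → P0 → P2 → P1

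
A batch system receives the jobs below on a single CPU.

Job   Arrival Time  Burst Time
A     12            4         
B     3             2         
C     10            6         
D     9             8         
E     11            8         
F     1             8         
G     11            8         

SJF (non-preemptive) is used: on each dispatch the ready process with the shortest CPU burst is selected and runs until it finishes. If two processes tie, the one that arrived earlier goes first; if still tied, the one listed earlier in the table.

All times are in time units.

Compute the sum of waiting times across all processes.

68

Timeline: | idle 0-1 | F 1-9 | B 9-11 | C 11-17 | A 17-21 | D 21-29 | E 29-37 | G 37-45 |
Completion: A=21  B=11  C=17  D=29  E=37  F=9  G=45
Turnaround (C−A): A=9  B=8  C=7  D=20  E=26  F=8  G=34
Waiting = turnaround − burst: A=5, B=6, C=1, D=12, E=18, F=0, G=26
Total waiting = 5 + 6 + 1 + 12 + 18 + 0 + 26 = 68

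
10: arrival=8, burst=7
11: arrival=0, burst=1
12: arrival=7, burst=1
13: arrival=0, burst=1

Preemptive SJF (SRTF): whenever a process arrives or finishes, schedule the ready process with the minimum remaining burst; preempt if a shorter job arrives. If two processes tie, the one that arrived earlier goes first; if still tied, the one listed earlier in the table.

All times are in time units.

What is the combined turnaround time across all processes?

11

Gantt: | 11 0-1 | 13 1-2 | idle 2-7 | 12 7-8 | 10 8-15 |
Completion: 10=15  11=1  12=8  13=2
Turnaround (C−A): 10=7  11=1  12=1  13=2
Turnaround = completion − arrival: 10=7, 11=1, 12=1, 13=2
Total turnaround = 7 + 1 + 1 + 2 = 11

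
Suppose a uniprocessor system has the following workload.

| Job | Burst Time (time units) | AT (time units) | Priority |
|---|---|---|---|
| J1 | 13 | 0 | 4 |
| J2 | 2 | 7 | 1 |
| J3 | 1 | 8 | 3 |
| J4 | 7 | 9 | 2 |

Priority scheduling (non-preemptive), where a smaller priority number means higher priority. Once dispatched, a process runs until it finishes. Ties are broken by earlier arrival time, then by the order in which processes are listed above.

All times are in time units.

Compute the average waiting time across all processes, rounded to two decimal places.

6.50

Gantt: | J1 0-13 | J2 13-15 | J4 15-22 | J3 22-23 |
Completion: J1=13  J2=15  J3=23  J4=22
Turnaround (C−A): J1=13  J2=8  J3=15  J4=13
Waiting times: J1=0, J2=6, J3=14, J4=6
Average waiting = (0+6+14+6) / 4 = 26/4 = 6.50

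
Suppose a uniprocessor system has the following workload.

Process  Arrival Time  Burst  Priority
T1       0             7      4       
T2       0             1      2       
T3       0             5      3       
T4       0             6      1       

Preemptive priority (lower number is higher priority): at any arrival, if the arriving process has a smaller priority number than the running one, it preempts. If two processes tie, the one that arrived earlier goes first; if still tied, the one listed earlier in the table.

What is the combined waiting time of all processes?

Timeline: | T4 0-6 | T2 6-7 | T3 7-12 | T1 12-19 |
Completion: T1=19  T2=7  T3=12  T4=6
Turnaround (C−A): T1=19  T2=7  T3=12  T4=6
Waiting = turnaround − burst: T1=12, T2=6, T3=7, T4=0
Total waiting = 12 + 6 + 7 + 0 = 25

25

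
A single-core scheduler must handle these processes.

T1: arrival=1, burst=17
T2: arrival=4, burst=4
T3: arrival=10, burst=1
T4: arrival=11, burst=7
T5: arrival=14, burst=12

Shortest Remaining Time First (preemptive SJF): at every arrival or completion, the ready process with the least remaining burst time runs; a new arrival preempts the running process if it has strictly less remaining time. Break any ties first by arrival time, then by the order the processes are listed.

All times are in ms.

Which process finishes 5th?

Gantt: | idle 0-1 | T1 1-4 | T2 4-8 | T1 8-10 | T3 10-11 | T4 11-18 | T1 18-30 | T5 30-42 |
Completion: T1=30  T2=8  T3=11  T4=18  T5=42
Finish order: T2 → T3 → T4 → T1 → T5

T5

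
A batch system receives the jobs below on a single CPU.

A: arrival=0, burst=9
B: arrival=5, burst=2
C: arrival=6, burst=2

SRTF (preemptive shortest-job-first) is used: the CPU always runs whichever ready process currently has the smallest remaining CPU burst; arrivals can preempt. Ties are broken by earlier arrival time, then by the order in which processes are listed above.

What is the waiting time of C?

1

Timeline: | A 0-5 | B 5-7 | C 7-9 | A 9-13 |
Completion: A=13  B=7  C=9
Turnaround (C−A): A=13  B=2  C=3
Waiting(C) = turnaround − burst = 3 − 2 = 1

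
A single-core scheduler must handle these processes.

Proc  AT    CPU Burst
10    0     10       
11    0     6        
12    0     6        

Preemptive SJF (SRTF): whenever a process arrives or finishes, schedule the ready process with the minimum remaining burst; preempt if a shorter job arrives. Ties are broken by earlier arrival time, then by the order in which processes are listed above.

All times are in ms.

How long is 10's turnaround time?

Gantt: | 11 0-6 | 12 6-12 | 10 12-22 |
Completion: 10=22  11=6  12=12
Turnaround (C−A): 10=22  11=6  12=12
Turnaround(10) = completion − arrival = 22 − 0 = 22

22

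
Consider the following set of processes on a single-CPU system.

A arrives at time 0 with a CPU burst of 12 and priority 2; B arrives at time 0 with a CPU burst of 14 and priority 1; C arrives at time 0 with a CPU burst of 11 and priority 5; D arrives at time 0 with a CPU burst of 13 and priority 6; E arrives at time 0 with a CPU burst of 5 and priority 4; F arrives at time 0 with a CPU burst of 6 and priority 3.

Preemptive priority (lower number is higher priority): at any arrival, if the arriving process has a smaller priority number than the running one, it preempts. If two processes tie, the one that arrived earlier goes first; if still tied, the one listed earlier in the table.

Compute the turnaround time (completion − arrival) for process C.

48

Timeline: | B 0-14 | A 14-26 | F 26-32 | E 32-37 | C 37-48 | D 48-61 |
Completion: A=26  B=14  C=48  D=61  E=37  F=32
Turnaround (C−A): A=26  B=14  C=48  D=61  E=37  F=32
Turnaround(C) = completion − arrival = 48 − 0 = 48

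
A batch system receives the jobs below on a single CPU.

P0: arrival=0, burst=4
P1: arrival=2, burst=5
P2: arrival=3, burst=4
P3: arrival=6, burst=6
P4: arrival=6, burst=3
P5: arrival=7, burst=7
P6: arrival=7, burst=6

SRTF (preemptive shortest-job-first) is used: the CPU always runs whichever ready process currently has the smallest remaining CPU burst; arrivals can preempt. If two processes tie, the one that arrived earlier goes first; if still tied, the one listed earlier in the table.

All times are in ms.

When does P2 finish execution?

Timeline: | P0 0-4 | P2 4-8 | P4 8-11 | P1 11-16 | P3 16-22 | P6 22-28 | P5 28-35 |
Completion: P0=4  P1=16  P2=8  P3=22  P4=11  P5=35  P6=28

8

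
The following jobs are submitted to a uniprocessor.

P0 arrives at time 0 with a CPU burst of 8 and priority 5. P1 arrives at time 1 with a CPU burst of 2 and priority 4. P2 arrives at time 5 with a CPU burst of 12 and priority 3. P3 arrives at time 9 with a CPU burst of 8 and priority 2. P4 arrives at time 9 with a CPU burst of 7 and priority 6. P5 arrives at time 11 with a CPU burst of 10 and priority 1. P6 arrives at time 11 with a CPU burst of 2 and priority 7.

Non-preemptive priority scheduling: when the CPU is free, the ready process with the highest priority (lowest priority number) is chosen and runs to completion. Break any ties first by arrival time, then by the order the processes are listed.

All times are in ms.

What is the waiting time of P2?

3

Timeline: | P0 0-8 | P2 8-20 | P5 20-30 | P3 30-38 | P1 38-40 | P4 40-47 | P6 47-49 |
Completion: P0=8  P1=40  P2=20  P3=38  P4=47  P5=30  P6=49
Turnaround (C−A): P0=8  P1=39  P2=15  P3=29  P4=38  P5=19  P6=38
Waiting(P2) = turnaround − burst = 15 − 12 = 3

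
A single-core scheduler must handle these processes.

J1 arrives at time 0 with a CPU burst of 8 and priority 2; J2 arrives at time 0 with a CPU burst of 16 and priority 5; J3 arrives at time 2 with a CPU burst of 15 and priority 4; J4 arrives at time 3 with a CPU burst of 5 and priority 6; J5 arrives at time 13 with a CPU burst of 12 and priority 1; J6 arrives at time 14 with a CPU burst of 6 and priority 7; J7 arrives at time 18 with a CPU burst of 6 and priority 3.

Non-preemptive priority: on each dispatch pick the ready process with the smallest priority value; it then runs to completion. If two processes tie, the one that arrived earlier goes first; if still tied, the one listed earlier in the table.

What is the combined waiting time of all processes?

176

Gantt: | J1 0-8 | J3 8-23 | J5 23-35 | J7 35-41 | J2 41-57 | J4 57-62 | J6 62-68 |
Completion: J1=8  J2=57  J3=23  J4=62  J5=35  J6=68  J7=41
Turnaround (C−A): J1=8  J2=57  J3=21  J4=59  J5=22  J6=54  J7=23
Waiting = turnaround − burst: J1=0, J2=41, J3=6, J4=54, J5=10, J6=48, J7=17
Total waiting = 0 + 41 + 6 + 54 + 10 + 48 + 17 = 176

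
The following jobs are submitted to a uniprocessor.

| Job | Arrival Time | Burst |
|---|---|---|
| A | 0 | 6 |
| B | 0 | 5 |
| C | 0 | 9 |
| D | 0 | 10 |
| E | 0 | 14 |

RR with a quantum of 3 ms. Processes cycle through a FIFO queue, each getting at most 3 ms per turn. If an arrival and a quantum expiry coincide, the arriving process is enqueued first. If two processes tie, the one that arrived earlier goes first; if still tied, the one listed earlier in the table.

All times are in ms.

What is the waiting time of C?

23

Gantt: | A 0-3 | B 3-6 | C 6-9 | D 9-12 | E 12-15 | A 15-18 | B 18-20 | C 20-23 | D 23-26 | E 26-29 | C 29-32 | D 32-35 | E 35-38 | D 38-39 | E 39-44 |
Completion: A=18  B=20  C=32  D=39  E=44
Turnaround (C−A): A=18  B=20  C=32  D=39  E=44
Waiting(C) = turnaround − burst = 32 − 9 = 23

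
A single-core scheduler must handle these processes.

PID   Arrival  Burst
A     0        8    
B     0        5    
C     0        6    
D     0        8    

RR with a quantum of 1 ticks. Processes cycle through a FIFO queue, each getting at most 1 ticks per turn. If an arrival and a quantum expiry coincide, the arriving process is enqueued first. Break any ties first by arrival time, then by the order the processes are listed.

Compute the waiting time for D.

Schedule: | A 0-1 | B 1-2 | C 2-3 | D 3-4 | A 4-5 | B 5-6 | C 6-7 | D 7-8 | A 8-9 | B 9-10 | C 10-11 | D 11-12 | A 12-13 | B 13-14 | C 14-15 | D 15-16 | A 16-17 | B 17-18 | C 18-19 | D 19-20 | A 20-21 | C 21-22 | D 22-23 | A 23-24 | D 24-25 | A 25-26 | D 26-27 |
Completion: A=26  B=18  C=22  D=27
Turnaround (C−A): A=26  B=18  C=22  D=27
Waiting(D) = turnaround − burst = 27 − 8 = 19

19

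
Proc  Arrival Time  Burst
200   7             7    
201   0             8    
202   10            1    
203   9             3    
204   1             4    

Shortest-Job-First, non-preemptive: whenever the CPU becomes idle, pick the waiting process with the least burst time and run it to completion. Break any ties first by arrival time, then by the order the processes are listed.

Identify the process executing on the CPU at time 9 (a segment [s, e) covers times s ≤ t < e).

Schedule: | 201 0-8 | 204 8-12 | 202 12-13 | 203 13-16 | 200 16-23 |
Completion: 200=23  201=8  202=13  203=16  204=12
Turnaround (C−A): 200=16  201=8  202=3  203=7  204=11

204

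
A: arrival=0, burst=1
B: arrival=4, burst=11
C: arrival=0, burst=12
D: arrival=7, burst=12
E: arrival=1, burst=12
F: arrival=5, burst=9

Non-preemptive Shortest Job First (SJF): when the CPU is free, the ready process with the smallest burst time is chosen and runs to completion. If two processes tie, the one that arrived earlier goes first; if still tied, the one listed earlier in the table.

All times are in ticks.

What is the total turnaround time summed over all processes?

154

Schedule: | A 0-1 | C 1-13 | F 13-22 | B 22-33 | E 33-45 | D 45-57 |
Completion: A=1  B=33  C=13  D=57  E=45  F=22
Turnaround = completion − arrival: A=1, B=29, C=13, D=50, E=44, F=17
Total turnaround = 1 + 29 + 13 + 50 + 44 + 17 = 154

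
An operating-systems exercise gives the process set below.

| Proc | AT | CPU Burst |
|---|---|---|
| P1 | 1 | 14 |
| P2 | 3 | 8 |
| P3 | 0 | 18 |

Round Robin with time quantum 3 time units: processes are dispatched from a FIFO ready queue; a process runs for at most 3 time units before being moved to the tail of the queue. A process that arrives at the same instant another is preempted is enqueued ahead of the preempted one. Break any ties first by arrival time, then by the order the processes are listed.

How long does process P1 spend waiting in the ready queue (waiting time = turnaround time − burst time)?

Timeline: | P3 0-3 | P1 3-6 | P2 6-9 | P3 9-12 | P1 12-15 | P2 15-18 | P3 18-21 | P1 21-24 | P2 24-26 | P3 26-29 | P1 29-32 | P3 32-35 | P1 35-37 | P3 37-40 |
Completion: P1=37  P2=26  P3=40
Turnaround (C−A): P1=36  P2=23  P3=40
Waiting(P1) = turnaround − burst = 36 − 14 = 22

22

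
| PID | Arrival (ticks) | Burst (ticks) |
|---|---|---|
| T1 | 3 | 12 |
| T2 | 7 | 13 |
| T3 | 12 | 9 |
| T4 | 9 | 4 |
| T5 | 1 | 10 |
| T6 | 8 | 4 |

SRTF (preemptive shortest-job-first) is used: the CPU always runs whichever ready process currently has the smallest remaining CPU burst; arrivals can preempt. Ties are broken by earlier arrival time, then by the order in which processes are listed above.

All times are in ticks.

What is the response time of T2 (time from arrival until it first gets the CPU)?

Schedule: | idle 0-1 | T5 1-11 | T6 11-15 | T4 15-19 | T3 19-28 | T1 28-40 | T2 40-53 |
Completion: T1=40  T2=53  T3=28  T4=19  T5=11  T6=15
Turnaround (C−A): T1=37  T2=46  T3=16  T4=10  T5=10  T6=7
Response(T2) = first start − arrival = 40 − 7 = 33

33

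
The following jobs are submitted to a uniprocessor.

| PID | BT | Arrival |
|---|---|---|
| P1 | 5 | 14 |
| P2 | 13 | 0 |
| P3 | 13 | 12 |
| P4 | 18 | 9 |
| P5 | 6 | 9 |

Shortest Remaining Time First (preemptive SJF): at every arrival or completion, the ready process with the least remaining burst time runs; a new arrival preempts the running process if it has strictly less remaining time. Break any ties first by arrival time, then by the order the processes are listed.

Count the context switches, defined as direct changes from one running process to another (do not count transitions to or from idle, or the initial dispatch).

4

Gantt: | P2 0-13 | P5 13-19 | P1 19-24 | P3 24-37 | P4 37-55 |
Completion: P1=24  P2=13  P3=37  P4=55  P5=19
Turnaround (C−A): P1=10  P2=13  P3=25  P4=46  P5=10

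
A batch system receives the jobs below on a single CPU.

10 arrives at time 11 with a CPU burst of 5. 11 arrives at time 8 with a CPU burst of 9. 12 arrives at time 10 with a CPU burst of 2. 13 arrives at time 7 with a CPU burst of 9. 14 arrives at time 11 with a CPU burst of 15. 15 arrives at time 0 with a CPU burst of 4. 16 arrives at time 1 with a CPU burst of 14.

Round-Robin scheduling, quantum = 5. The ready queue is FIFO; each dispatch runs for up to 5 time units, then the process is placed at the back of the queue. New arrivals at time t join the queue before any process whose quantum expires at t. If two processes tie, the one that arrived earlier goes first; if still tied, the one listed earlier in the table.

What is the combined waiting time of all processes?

Gantt: | 15 0-4 | 16 4-9 | 13 9-14 | 11 14-19 | 16 19-24 | 12 24-26 | 10 26-31 | 14 31-36 | 13 36-40 | 11 40-44 | 16 44-48 | 14 48-58 |
Completion: 10=31  11=44  12=26  13=40  14=58  15=4  16=48
Waiting = turnaround − burst: 10=15, 11=27, 12=14, 13=24, 14=32, 15=0, 16=33
Total waiting = 15 + 27 + 14 + 24 + 32 + 0 + 33 = 145

145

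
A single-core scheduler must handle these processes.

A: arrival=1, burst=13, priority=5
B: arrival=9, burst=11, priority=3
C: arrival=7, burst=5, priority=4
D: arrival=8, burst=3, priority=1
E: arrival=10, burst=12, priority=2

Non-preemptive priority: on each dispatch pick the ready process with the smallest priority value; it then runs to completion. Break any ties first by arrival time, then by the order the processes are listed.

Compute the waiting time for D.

Gantt: | idle 0-1 | A 1-14 | D 14-17 | E 17-29 | B 29-40 | C 40-45 |
Completion: A=14  B=40  C=45  D=17  E=29
Waiting(D) = turnaround − burst = 9 − 3 = 6

6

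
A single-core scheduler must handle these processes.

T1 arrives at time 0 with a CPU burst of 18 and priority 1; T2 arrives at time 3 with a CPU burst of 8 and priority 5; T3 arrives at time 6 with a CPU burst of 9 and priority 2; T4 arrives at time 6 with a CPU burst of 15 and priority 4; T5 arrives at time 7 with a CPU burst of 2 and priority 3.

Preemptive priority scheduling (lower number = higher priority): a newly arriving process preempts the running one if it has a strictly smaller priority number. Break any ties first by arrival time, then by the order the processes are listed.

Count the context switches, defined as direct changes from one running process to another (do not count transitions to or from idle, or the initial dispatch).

Schedule: | T1 0-18 | T3 18-27 | T5 27-29 | T4 29-44 | T2 44-52 |
Completion: T1=18  T2=52  T3=27  T4=44  T5=29

4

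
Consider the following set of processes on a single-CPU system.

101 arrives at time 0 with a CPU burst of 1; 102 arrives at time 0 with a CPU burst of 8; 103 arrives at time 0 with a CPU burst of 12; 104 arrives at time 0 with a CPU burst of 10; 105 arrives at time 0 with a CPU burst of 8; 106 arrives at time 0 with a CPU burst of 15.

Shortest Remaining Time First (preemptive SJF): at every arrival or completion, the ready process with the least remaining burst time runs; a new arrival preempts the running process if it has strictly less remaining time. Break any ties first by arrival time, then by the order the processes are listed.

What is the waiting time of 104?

Gantt: | 101 0-1 | 102 1-9 | 105 9-17 | 104 17-27 | 103 27-39 | 106 39-54 |
Completion: 101=1  102=9  103=39  104=27  105=17  106=54
Turnaround (C−A): 101=1  102=9  103=39  104=27  105=17  106=54
Waiting(104) = turnaround − burst = 27 − 10 = 17

17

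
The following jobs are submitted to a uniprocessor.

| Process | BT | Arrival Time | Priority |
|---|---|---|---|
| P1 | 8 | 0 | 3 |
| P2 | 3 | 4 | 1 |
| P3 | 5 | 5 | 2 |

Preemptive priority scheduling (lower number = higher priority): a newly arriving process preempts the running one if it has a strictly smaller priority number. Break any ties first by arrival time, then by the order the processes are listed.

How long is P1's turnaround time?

Gantt: | P1 0-4 | P2 4-7 | P3 7-12 | P1 12-16 |
Completion: P1=16  P2=7  P3=12
Turnaround(P1) = completion − arrival = 16 − 0 = 16

16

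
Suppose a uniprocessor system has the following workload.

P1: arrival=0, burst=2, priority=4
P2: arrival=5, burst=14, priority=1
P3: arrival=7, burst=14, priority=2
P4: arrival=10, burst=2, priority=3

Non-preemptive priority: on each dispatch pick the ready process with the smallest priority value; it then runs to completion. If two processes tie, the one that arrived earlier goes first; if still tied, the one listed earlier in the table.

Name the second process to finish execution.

P2

Schedule: | P1 0-2 | idle 2-5 | P2 5-19 | P3 19-33 | P4 33-35 |
Completion: P1=2  P2=19  P3=33  P4=35
Finish order: P1 → P2 → P3 → P4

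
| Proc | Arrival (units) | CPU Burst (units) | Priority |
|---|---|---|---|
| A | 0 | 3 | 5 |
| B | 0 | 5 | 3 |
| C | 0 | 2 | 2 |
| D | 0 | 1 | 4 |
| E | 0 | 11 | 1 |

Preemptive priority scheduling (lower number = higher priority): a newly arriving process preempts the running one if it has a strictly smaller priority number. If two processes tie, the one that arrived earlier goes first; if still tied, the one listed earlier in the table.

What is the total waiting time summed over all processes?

61

Gantt: | E 0-11 | C 11-13 | B 13-18 | D 18-19 | A 19-22 |
Completion: A=22  B=18  C=13  D=19  E=11
Turnaround (C−A): A=22  B=18  C=13  D=19  E=11
Waiting = turnaround − burst: A=19, B=13, C=11, D=18, E=0
Total waiting = 19 + 13 + 11 + 18 + 0 = 61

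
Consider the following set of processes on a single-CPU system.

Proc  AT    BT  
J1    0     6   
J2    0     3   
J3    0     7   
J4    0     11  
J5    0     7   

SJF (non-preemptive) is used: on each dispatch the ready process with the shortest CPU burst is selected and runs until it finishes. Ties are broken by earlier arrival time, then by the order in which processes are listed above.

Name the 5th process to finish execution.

J4

Gantt: | J2 0-3 | J1 3-9 | J3 9-16 | J5 16-23 | J4 23-34 |
Completion: J1=9  J2=3  J3=16  J4=34  J5=23
Finish order: J2 → J1 → J3 → J5 → J4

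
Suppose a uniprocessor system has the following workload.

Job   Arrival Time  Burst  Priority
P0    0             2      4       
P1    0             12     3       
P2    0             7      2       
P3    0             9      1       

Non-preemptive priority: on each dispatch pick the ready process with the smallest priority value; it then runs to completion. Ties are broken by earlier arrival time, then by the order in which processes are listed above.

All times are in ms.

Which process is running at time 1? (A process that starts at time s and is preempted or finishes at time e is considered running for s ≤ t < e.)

Gantt: | P3 0-9 | P2 9-16 | P1 16-28 | P0 28-30 |
Completion: P0=30  P1=28  P2=16  P3=9
Turnaround (C−A): P0=30  P1=28  P2=16  P3=9

P3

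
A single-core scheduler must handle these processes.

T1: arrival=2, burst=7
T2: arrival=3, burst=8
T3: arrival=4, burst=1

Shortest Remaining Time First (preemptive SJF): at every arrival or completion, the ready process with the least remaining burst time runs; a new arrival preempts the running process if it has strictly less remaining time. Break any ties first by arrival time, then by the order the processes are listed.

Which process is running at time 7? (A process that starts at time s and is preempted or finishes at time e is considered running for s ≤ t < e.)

Schedule: | idle 0-2 | T1 2-4 | T3 4-5 | T1 5-10 | T2 10-18 |
Completion: T1=10  T2=18  T3=5
Turnaround (C−A): T1=8  T2=15  T3=1

T1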